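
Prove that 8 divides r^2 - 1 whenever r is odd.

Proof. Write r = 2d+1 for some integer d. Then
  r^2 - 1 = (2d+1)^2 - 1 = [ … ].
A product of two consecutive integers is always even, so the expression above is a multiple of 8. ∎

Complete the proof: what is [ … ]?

4d(d + 1)

(2d+1)^2 - 1 = 4d^2 + 4d + 1 - 1 = 4d^2 + 4d = 4d(d+1).
Since d and d+1 are consecutive, d(d+1) is even, and 4·(even) is a multiple of 8.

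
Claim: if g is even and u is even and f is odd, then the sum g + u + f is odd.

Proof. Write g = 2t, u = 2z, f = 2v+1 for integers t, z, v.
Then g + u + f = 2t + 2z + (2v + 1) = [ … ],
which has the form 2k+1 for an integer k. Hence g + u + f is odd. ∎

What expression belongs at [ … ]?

2(t + v + z) + 1

2t + 2z + (2v + 1) = 2t + 2v + 2z + 1
= 2(t + v + z) + 1.
Since t + v + z is an integer, the sum is of the form 2k+1 for an integer k.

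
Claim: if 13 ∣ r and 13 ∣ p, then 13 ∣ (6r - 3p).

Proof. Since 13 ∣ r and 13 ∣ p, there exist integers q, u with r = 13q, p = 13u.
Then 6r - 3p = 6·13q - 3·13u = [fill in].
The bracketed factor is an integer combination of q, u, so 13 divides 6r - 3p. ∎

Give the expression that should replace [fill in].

Each term has a factor of 13: 6·13q - 3·13u = 13·(6q - 3u).
Since 6q - 3u is an integer, 13 ∣ (6r - 3p).

13(6q - 3u)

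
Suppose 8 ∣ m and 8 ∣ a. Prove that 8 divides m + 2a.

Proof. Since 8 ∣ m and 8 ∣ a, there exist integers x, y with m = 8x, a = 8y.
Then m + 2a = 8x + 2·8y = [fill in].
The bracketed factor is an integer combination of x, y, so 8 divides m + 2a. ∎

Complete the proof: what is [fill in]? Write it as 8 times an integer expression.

8(x + 2y)

Pull the common 8 out of every term: 8x + 2·8y = 8(x + 2y).
x + 2y is an integer, which exhibits the divisibility.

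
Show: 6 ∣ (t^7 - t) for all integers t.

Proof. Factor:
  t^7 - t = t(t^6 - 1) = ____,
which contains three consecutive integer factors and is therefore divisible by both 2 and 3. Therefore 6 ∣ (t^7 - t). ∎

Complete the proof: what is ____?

(t - 1)t(t + 1)(t^4 + t^2 + 1)

t^6 - 1 = (t^2 - 1)(t^4 + t^2 + 1), and t^2 - 1 = (t-1)(t+1).
So t(t^6 - 1) = (t - 1)t(t + 1)(t^4 + t^2 + 1).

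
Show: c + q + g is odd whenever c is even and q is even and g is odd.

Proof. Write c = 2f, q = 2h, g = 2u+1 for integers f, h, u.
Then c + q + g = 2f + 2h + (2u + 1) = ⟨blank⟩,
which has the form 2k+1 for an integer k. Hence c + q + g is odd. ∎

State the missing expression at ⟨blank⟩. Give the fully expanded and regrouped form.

2(f + h + u) + 1

Expanding: 2f + 2h + (2u + 1) = 2f + 2h + 2u + 1.
Every term except the constant is even, so this is 2(f + h + u) + 1,
and f + h + u ∈ ℤ gives the required form.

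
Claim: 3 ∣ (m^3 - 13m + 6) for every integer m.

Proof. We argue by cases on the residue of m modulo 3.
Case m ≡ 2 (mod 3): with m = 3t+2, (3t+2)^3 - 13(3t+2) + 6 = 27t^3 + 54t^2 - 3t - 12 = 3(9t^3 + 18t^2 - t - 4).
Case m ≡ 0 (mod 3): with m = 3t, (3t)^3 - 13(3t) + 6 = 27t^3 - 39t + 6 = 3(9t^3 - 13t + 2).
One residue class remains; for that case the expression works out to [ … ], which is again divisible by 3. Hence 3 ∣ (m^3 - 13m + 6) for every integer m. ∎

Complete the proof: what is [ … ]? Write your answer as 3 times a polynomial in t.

3(9t^3 + 9t^2 - 10t - 2)

Only m ≡ 1 (mod 3) is unaccounted for. Put m = 3t+1:
(3t+1)^3 - 13(3t+1) + 6 expands to 27t^3 + 27t^2 - 30t - 6,
and factoring out 3 leaves 3(9t^3 + 9t^2 - 10t - 2).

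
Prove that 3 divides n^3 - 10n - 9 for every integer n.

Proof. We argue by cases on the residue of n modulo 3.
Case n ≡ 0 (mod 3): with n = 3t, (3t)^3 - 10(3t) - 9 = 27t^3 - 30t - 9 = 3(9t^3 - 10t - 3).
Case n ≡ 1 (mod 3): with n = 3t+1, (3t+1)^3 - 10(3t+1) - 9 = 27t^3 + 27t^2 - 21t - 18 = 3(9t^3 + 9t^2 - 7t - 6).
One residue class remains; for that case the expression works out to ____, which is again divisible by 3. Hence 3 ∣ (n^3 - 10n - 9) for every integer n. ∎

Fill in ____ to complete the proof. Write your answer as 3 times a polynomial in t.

3(9t^3 + 18t^2 + 2t - 7)

The residues treated are {0, 1}, so the missing case is n ≡ 2 (mod 3); write n = 3t+2.
Then (3t+2)^3 - 10(3t+2) - 9 = 27t^3 + 54t^2 + 6t - 21 = 3(9t^3 + 18t^2 + 2t - 7).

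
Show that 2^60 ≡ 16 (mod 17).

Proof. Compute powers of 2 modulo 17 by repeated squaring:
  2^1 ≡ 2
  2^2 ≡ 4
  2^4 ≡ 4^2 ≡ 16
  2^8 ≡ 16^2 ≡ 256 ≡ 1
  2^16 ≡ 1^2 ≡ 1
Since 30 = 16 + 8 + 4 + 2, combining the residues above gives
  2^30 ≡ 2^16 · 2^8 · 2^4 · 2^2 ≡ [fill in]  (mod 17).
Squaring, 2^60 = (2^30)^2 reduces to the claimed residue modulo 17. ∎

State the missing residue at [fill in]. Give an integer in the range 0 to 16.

13

Multiply the listed residues: 1 · 1 · 16 · 4 = 1 → 16 → 64.
Reducing modulo 17: 64 = 3·17 + 13, so 2^30 ≡ 13.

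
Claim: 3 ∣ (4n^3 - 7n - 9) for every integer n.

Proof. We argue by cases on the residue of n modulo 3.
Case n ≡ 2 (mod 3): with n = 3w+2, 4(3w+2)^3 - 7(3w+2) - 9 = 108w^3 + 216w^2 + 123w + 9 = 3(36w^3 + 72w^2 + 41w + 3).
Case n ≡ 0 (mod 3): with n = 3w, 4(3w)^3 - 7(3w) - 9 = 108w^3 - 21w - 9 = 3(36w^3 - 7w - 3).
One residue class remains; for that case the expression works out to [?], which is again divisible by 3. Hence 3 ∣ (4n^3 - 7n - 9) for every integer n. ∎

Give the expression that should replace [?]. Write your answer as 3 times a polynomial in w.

3(36w^3 + 36w^2 + 5w - 4)

Only n ≡ 1 (mod 3) is unaccounted for. Put n = 3w+1:
4(3w+1)^3 - 7(3w+1) - 9 expands to 108w^3 + 108w^2 + 15w - 12,
and factoring out 3 leaves 3(36w^3 + 36w^2 + 5w - 4).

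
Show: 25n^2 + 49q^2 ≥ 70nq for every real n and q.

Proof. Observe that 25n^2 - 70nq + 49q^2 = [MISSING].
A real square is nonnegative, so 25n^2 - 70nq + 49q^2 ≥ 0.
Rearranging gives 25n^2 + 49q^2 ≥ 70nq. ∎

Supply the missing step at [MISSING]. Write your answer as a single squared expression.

The leading and trailing coefficients are 5^2 and 7^2, and 70 = 2·5·7, so the trinomial is (5n - 7q)^2.
Hence 25n^2 - 70nq + 49q^2 ≥ 0.

(5n - 7q)^2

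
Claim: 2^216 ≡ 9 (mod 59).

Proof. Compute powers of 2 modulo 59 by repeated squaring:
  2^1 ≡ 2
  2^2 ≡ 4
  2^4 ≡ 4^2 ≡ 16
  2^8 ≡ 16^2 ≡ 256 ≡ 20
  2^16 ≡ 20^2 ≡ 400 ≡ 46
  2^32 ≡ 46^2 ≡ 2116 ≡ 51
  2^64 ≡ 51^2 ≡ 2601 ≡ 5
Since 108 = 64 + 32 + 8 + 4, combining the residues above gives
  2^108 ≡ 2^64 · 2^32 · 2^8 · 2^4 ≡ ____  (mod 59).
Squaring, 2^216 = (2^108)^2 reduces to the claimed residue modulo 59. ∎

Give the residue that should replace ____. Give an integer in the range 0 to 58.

3

2^64 · 2^32 · 2^8 · 2^4 ≡ 5 · 51 · 20 · 16 = 81600.
81600 mod 59 = 3, so 2^108 ≡ 3 (mod 59).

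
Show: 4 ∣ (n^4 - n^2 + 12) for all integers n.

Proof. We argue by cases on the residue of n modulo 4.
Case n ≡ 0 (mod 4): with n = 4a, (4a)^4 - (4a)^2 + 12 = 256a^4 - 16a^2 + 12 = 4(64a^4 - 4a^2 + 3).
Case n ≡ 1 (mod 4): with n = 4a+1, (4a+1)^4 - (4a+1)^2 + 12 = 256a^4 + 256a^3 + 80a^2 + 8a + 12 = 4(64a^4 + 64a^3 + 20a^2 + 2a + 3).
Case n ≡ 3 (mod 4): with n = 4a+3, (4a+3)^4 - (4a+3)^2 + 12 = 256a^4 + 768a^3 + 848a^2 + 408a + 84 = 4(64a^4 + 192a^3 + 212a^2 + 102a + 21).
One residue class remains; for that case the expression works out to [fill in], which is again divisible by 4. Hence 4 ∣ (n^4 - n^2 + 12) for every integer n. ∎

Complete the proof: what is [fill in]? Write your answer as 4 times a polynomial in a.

4(64a^4 + 128a^3 + 92a^2 + 28a + 6)

Only n ≡ 2 (mod 4) is unaccounted for. Put n = 4a+2:
(4a+2)^4 - (4a+2)^2 + 12 expands to 256a^4 + 512a^3 + 368a^2 + 112a + 24,
and factoring out 4 leaves 4(64a^4 + 128a^3 + 92a^2 + 28a + 6).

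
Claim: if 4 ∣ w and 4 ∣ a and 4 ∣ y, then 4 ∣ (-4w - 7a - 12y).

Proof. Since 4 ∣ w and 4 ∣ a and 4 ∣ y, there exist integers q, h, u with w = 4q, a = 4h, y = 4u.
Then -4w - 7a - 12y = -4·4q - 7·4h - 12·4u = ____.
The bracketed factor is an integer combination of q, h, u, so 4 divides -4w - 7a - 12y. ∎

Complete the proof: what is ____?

4(-7h - 4q - 12u)

Each term has a factor of 4: -4·4q - 7·4h - 12·4u = 4·(-7h - 4q - 12u).
Since -7h - 4q - 12u is an integer, 4 ∣ (-4w - 7a - 12y).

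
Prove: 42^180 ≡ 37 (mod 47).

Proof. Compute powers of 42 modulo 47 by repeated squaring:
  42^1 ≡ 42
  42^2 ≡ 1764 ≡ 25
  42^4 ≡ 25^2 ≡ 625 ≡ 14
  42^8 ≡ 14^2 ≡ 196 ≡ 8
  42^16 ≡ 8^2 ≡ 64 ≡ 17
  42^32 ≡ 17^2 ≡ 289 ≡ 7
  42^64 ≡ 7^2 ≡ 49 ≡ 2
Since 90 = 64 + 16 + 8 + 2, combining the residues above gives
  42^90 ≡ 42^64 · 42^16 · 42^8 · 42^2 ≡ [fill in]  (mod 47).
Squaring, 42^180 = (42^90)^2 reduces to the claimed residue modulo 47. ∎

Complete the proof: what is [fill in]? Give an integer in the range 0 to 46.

42^64 · 42^16 · 42^8 · 42^2 ≡ 2 · 17 · 8 · 25 = 6800.
6800 mod 47 = 32, so 42^90 ≡ 32 (mod 47).

32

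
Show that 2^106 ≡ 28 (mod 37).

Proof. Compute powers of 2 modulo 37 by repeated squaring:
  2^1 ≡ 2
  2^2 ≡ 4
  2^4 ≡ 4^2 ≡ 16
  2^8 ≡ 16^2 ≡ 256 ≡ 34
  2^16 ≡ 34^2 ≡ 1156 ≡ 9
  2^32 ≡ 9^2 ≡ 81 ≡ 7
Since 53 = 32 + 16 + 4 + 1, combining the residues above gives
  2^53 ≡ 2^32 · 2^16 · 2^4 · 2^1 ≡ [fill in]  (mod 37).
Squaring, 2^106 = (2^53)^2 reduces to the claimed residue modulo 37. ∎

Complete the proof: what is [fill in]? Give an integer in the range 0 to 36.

18

Multiply the listed residues: 7 · 9 · 16 · 2 = 63 → 1008 → 2016.
Reducing modulo 37: 2016 = 54·37 + 18, so 2^53 ≡ 18.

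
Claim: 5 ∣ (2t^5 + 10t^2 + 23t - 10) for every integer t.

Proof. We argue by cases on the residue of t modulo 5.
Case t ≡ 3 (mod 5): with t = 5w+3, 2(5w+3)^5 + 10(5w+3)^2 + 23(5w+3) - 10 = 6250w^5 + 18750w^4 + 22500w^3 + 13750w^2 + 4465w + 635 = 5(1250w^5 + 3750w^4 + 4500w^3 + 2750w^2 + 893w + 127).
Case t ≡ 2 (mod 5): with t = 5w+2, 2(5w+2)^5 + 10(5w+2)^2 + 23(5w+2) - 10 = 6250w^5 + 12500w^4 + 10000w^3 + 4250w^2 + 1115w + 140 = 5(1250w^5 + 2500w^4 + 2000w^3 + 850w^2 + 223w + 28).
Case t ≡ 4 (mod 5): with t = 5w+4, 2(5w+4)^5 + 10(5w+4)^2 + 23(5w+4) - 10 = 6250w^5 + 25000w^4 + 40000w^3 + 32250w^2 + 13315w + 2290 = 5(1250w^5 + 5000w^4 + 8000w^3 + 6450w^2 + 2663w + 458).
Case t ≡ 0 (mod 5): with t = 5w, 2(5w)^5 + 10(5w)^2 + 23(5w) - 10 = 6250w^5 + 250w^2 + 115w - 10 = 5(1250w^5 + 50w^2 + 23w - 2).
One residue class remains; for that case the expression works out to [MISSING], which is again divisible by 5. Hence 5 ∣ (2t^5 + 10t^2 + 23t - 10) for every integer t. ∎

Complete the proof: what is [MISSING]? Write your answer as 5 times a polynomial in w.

The residues treated are {3, 2, 4, 0}, so the missing case is t ≡ 1 (mod 5); write t = 5w+1.
Then 2(5w+1)^5 + 10(5w+1)^2 + 23(5w+1) - 10 = 6250w^5 + 6250w^4 + 2500w^3 + 750w^2 + 265w + 25 = 5(1250w^5 + 1250w^4 + 500w^3 + 150w^2 + 53w + 5).

5(1250w^5 + 1250w^4 + 500w^3 + 150w^2 + 53w + 5)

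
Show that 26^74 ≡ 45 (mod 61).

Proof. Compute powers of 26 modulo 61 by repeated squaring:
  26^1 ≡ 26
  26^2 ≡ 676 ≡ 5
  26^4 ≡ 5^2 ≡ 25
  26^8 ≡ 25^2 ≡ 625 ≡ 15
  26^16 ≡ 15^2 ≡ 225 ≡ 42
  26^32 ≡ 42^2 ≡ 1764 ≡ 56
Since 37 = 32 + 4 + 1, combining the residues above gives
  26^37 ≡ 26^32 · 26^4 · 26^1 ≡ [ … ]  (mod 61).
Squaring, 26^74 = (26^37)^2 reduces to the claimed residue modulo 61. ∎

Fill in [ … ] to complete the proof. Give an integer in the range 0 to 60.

26^32 · 26^4 · 26^1 ≡ 56 · 25 · 26 = 36400.
36400 mod 61 = 44, so 26^37 ≡ 44 (mod 61).

44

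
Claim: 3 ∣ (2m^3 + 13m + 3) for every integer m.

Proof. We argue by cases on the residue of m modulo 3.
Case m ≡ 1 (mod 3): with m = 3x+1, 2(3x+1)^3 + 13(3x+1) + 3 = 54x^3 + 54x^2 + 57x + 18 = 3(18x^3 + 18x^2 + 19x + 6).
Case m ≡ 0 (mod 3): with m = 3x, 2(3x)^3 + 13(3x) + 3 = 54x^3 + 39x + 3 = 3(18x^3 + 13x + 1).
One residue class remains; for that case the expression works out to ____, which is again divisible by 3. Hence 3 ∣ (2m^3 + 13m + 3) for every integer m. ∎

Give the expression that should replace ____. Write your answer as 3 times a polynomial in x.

3(18x^3 + 36x^2 + 37x + 15)

The residues treated are {1, 0}, so the missing case is m ≡ 2 (mod 3); write m = 3x+2.
Then 2(3x+2)^3 + 13(3x+2) + 3 = 54x^3 + 108x^2 + 111x + 45 = 3(18x^3 + 36x^2 + 37x + 15).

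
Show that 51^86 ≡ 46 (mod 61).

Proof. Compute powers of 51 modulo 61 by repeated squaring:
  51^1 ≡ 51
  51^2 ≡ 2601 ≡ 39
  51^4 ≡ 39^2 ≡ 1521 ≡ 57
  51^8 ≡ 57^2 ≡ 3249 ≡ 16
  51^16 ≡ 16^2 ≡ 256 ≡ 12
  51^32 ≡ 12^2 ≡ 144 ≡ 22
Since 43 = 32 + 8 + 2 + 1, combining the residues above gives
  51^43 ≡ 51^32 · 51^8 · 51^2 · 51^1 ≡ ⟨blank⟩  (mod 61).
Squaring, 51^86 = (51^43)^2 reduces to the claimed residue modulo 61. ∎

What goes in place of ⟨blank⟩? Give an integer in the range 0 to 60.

Multiply the listed residues: 22 · 16 · 39 · 51 = 352 → 13728 → 700128.
Reducing modulo 61: 700128 = 11477·61 + 31, so 51^43 ≡ 31.

31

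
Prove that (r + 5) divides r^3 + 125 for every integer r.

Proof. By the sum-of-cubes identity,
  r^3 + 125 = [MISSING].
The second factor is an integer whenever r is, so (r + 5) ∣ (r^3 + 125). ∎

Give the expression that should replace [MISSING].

Polynomial division of r^3 + 125 by r + 5 leaves remainder 0 and quotient r^2 - 5r + 25.
Hence r^3 + 125 = (r + 5)(r^2 - 5r + 25).

(r + 5)(r^2 - 5r + 25)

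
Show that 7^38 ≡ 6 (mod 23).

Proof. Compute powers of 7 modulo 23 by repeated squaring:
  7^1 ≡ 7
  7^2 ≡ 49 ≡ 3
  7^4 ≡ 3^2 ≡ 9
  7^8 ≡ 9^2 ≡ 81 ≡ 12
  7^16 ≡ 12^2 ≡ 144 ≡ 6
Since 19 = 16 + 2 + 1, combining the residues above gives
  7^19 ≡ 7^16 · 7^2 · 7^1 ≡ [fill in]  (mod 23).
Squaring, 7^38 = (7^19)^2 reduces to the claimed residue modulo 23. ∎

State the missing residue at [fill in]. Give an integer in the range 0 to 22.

11

Multiply the listed residues: 6 · 3 · 7 = 18 → 126.
Reducing modulo 23: 126 = 5·23 + 11, so 7^19 ≡ 11.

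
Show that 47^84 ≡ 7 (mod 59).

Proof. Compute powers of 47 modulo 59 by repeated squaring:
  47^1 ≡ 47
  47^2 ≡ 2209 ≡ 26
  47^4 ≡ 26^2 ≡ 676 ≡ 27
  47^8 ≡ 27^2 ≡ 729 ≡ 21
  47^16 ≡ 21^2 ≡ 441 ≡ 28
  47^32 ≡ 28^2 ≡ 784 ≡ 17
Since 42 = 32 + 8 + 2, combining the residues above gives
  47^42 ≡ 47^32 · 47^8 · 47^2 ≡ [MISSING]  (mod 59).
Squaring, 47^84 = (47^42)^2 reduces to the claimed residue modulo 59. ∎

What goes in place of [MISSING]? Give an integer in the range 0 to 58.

19

Multiply the listed residues: 17 · 21 · 26 = 357 → 9282.
Reducing modulo 59: 9282 = 157·59 + 19, so 47^42 ≡ 19.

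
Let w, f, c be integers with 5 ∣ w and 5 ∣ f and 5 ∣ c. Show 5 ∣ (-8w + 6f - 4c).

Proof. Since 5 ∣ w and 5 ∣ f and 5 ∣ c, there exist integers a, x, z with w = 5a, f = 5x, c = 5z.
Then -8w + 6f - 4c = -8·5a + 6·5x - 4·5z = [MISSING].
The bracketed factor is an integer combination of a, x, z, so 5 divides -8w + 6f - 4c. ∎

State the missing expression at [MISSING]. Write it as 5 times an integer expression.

5(-8a + 6x - 4z)

Each term has a factor of 5: -8·5a + 6·5x - 4·5z = 5·(-8a + 6x - 4z).
Since -8a + 6x - 4z is an integer, 5 ∣ (-8w + 6f - 4c).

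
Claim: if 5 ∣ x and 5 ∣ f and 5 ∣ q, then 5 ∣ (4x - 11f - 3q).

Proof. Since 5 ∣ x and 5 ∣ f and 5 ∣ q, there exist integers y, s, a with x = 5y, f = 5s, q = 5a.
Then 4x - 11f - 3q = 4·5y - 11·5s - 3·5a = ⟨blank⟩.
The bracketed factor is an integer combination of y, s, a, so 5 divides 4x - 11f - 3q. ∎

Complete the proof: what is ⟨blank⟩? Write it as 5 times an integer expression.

Pull the common 5 out of every term: 4·5y - 11·5s - 3·5a = 5(-3a - 11s + 4y).
-3a - 11s + 4y is an integer, which exhibits the divisibility.

5(-3a - 11s + 4y)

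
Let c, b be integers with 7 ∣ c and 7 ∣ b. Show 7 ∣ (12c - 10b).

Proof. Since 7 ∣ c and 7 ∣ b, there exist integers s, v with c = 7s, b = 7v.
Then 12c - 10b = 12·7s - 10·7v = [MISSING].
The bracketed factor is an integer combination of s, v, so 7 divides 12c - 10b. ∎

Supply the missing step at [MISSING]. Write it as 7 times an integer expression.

Each term has a factor of 7: 12·7s - 10·7v = 7·(12s - 10v).
Since 12s - 10v is an integer, 7 ∣ (12c - 10b).

7(12s - 10v)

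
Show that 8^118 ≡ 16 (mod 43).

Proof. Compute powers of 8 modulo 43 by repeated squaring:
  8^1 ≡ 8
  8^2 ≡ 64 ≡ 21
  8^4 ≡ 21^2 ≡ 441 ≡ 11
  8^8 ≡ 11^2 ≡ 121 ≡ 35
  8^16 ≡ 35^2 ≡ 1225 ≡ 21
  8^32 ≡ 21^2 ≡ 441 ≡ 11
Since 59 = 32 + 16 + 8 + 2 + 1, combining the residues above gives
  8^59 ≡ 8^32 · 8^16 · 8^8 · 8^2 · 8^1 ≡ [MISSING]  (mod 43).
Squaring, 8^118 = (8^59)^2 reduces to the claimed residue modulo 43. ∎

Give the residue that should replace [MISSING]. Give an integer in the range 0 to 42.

8^32 · 8^16 · 8^8 · 8^2 · 8^1 ≡ 11 · 21 · 35 · 21 · 8 = 1358280.
1358280 mod 43 = 39, so 8^59 ≡ 39 (mod 43).

39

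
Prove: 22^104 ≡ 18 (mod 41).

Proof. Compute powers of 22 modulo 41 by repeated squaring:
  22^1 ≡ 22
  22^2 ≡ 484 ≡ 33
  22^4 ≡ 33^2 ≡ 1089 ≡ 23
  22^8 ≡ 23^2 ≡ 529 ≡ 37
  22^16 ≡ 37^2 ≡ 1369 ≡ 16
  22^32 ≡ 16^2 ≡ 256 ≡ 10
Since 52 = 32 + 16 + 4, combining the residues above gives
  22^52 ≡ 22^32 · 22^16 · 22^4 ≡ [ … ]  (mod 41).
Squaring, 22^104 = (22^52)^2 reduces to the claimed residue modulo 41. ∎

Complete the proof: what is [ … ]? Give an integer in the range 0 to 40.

31

Multiply the listed residues: 10 · 16 · 23 = 160 → 3680.
Reducing modulo 41: 3680 = 89·41 + 31, so 22^52 ≡ 31.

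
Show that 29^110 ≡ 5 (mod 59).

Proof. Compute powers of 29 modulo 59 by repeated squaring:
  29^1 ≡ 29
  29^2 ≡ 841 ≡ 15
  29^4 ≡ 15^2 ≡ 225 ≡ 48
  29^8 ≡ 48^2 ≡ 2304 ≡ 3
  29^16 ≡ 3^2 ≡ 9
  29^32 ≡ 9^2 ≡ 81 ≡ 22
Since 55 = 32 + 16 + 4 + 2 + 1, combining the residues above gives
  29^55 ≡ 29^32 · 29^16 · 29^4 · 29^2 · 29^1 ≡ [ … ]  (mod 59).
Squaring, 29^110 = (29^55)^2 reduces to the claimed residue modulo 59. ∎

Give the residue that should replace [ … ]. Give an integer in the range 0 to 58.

29^32 · 29^16 · 29^4 · 29^2 · 29^1 ≡ 22 · 9 · 48 · 15 · 29 = 4134240.
4134240 mod 59 = 51, so 29^55 ≡ 51 (mod 59).

51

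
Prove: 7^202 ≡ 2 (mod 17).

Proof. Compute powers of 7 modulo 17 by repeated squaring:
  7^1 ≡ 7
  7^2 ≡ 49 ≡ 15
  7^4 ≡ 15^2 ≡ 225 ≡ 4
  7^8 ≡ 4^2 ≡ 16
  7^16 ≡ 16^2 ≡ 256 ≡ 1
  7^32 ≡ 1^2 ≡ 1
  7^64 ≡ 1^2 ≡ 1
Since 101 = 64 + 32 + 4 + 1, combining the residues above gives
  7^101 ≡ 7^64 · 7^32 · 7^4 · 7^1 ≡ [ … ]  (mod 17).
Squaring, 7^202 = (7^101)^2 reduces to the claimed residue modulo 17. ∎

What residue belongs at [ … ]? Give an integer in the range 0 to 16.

Multiply the listed residues: 1 · 1 · 4 · 7 = 1 → 4 → 28.
Reducing modulo 17: 28 = 1·17 + 11, so 7^101 ≡ 11.

11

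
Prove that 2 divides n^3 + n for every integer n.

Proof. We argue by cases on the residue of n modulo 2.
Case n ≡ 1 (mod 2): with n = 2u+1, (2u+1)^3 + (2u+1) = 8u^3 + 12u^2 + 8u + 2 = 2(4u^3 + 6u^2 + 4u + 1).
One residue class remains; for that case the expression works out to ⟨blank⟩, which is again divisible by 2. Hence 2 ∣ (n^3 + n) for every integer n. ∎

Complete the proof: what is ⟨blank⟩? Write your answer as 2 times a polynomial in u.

2(4u^3 + u)

Only n ≡ 0 (mod 2) is unaccounted for. Put n = 2u:
(2u)^3 + (2u) expands to 8u^3 + 2u,
and factoring out 2 leaves 2(4u^3 + u).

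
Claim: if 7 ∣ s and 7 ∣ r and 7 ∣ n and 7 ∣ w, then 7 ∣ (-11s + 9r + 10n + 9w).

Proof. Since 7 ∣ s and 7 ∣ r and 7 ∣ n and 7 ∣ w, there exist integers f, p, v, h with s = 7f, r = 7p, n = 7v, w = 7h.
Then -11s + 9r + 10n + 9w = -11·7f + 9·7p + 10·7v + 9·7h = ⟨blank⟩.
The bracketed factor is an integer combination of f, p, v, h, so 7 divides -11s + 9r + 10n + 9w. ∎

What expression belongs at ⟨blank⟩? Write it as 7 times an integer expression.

7(-11f + 9h + 9p + 10v)

Pull the common 7 out of every term: -11·7f + 9·7p + 10·7v + 9·7h = 7(-11f + 9h + 9p + 10v).
-11f + 9h + 9p + 10v is an integer, which exhibits the divisibility.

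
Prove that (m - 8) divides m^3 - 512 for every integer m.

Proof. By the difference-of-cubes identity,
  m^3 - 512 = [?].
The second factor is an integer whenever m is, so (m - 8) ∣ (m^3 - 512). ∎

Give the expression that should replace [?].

(m - 8)(m^2 + 8m + 64)

Polynomial division of m^3 - 512 by m - 8 leaves remainder 0 and quotient m^2 + 8m + 64.
Hence m^3 - 512 = (m - 8)(m^2 + 8m + 64).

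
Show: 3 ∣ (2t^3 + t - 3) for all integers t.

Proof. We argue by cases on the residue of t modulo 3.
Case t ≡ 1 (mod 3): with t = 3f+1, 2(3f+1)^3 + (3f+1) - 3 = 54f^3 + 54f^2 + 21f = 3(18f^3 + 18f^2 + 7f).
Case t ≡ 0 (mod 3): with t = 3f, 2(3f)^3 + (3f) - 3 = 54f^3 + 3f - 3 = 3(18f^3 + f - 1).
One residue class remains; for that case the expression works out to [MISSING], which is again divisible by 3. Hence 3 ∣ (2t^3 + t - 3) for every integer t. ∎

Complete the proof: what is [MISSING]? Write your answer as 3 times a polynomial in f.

3(18f^3 + 36f^2 + 25f + 5)

The residues treated are {1, 0}, so the missing case is t ≡ 2 (mod 3); write t = 3f+2.
Then 2(3f+2)^3 + (3f+2) - 3 = 54f^3 + 108f^2 + 75f + 15 = 3(18f^3 + 36f^2 + 25f + 5).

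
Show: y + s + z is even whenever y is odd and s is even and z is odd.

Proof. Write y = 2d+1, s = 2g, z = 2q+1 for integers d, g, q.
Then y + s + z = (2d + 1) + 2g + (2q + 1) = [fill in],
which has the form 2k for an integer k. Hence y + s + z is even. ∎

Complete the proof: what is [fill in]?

(2d + 1) + 2g + (2q + 1) = 2d + 2g + 2q + 2
= 2(d + g + q + 1).
Since d + g + q + 1 is an integer, the sum is of the form 2k for an integer k.

2(d + g + q + 1)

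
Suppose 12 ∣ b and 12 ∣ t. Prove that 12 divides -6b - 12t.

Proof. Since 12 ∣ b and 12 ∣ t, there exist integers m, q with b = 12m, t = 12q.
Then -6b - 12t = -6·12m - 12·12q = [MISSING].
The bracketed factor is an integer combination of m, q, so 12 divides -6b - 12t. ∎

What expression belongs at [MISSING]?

Pull the common 12 out of every term: -6·12m - 12·12q = 12(-6m - 12q).
-6m - 12q is an integer, which exhibits the divisibility.

12(-6m - 12q)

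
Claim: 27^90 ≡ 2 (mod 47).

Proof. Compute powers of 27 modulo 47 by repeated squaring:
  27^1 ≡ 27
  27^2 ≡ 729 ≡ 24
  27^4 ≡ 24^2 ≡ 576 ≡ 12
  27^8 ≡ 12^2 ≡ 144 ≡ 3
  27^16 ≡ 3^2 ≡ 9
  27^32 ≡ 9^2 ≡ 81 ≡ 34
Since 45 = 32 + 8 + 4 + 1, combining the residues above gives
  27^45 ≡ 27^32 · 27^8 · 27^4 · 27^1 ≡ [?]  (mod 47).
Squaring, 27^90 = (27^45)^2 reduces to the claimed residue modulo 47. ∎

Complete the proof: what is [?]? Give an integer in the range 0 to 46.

7

Multiply the listed residues: 34 · 3 · 12 · 27 = 102 → 1224 → 33048.
Reducing modulo 47: 33048 = 703·47 + 7, so 27^45 ≡ 7.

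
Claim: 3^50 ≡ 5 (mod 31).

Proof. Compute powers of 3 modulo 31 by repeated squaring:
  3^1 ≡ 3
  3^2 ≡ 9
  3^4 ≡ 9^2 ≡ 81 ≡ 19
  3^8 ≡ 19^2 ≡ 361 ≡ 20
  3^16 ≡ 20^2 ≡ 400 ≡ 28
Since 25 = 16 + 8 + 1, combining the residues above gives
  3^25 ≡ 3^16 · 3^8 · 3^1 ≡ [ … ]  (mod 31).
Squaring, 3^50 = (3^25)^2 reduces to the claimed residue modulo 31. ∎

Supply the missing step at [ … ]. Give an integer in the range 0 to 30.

6

Multiply the listed residues: 28 · 20 · 3 = 560 → 1680.
Reducing modulo 31: 1680 = 54·31 + 6, so 3^25 ≡ 6.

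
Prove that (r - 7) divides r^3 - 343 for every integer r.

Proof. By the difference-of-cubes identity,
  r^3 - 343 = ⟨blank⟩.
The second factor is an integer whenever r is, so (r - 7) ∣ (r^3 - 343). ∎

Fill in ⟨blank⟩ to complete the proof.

a^3 - b^3 = (a - b)(a^2 + ab + b^2). With a = r, b = 7:
r^3 - 343 = (r - 7)(r^2 + 7r + 49).

(r - 7)(r^2 + 7r + 49)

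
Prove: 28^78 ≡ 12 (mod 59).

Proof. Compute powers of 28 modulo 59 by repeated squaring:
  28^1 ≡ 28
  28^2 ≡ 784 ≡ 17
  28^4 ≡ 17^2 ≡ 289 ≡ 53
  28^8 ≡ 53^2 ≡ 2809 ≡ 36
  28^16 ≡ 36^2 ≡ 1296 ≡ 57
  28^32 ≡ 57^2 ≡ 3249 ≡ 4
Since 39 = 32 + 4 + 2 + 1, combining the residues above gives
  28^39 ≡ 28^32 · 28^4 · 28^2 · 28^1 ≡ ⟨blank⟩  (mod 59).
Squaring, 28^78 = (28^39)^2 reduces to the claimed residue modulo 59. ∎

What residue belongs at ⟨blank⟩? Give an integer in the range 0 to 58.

28^32 · 28^4 · 28^2 · 28^1 ≡ 4 · 53 · 17 · 28 = 100912.
100912 mod 59 = 22, so 28^39 ≡ 22 (mod 59).

22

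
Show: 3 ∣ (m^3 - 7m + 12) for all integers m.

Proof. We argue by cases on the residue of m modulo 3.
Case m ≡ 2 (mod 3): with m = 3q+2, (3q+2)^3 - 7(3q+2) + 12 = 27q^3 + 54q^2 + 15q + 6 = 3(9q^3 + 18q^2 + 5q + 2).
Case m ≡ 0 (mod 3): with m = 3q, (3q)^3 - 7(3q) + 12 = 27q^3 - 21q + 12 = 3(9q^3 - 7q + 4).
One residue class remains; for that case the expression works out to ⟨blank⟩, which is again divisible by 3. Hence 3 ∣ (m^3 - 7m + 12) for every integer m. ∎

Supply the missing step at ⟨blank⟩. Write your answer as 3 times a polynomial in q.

3(9q^3 + 9q^2 - 4q + 2)

Only m ≡ 1 (mod 3) is unaccounted for. Put m = 3q+1:
(3q+1)^3 - 7(3q+1) + 12 expands to 27q^3 + 27q^2 - 12q + 6,
and factoring out 3 leaves 3(9q^3 + 9q^2 - 4q + 2).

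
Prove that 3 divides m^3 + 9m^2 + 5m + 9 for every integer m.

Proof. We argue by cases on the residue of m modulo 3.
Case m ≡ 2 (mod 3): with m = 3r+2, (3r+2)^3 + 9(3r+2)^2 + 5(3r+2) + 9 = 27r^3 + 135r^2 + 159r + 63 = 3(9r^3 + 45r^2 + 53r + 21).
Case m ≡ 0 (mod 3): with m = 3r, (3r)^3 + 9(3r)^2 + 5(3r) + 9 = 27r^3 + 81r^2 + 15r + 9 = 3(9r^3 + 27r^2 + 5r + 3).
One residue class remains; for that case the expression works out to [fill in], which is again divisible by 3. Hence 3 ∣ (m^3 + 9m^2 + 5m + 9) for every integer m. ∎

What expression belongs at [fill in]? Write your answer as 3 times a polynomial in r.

Only m ≡ 1 (mod 3) is unaccounted for. Put m = 3r+1:
(3r+1)^3 + 9(3r+1)^2 + 5(3r+1) + 9 expands to 27r^3 + 108r^2 + 78r + 24,
and factoring out 3 leaves 3(9r^3 + 36r^2 + 26r + 8).

3(9r^3 + 36r^2 + 26r + 8)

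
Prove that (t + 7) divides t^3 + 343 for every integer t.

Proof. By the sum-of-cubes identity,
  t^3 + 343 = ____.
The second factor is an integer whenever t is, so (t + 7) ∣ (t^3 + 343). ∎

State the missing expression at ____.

(t + 7)(t^2 - 7t + 49)

Polynomial division of t^3 + 343 by t + 7 leaves remainder 0 and quotient t^2 - 7t + 49.
Hence t^3 + 343 = (t + 7)(t^2 - 7t + 49).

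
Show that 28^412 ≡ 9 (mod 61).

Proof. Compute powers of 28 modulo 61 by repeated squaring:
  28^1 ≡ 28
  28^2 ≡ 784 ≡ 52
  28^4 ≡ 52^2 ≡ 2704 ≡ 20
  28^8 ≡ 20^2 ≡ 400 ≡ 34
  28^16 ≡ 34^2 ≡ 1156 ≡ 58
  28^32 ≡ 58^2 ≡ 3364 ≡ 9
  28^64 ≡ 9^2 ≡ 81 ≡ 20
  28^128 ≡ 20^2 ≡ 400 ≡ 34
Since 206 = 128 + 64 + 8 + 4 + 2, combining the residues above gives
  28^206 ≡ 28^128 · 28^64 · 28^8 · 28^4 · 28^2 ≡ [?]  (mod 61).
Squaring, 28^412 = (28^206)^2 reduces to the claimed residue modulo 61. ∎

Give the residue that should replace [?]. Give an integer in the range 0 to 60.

3

Multiply the listed residues: 34 · 20 · 34 · 20 · 52 = 680 → 23120 → 462400 → 24044800.
Reducing modulo 61: 24044800 = 394177·61 + 3, so 28^206 ≡ 3.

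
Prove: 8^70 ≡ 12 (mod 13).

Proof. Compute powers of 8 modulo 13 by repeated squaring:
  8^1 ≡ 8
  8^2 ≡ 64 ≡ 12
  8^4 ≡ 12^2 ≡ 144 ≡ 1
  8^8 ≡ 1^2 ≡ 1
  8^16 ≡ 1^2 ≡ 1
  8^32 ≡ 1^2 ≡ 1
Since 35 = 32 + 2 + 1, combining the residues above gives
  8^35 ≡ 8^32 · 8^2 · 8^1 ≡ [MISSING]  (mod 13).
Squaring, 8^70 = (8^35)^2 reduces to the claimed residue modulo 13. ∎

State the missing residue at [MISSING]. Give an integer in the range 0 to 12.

8^32 · 8^2 · 8^1 ≡ 1 · 12 · 8 = 96.
96 mod 13 = 5, so 8^35 ≡ 5 (mod 13).

5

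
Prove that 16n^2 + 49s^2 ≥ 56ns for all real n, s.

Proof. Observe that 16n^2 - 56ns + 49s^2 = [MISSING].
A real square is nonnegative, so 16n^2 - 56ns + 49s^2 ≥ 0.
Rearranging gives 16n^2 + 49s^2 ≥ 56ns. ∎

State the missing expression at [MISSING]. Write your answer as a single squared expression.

The leading and trailing coefficients are 4^2 and 7^2, and 56 = 2·4·7, so the trinomial is (4n - 7s)^2.
Hence 16n^2 - 56ns + 49s^2 ≥ 0.

(4n - 7s)^2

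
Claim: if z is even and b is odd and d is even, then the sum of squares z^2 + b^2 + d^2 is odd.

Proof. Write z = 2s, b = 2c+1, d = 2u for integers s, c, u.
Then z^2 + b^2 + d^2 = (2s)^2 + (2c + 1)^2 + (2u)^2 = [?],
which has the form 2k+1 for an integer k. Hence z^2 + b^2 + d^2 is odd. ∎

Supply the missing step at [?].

2(2c^2 + 2c + 2s^2 + 2u^2) + 1

(2s)^2 + (2c + 1)^2 + (2u)^2 = 4c^2 + 4c + 4s^2 + 4u^2 + 1
= 2(2c^2 + 2c + 2s^2 + 2u^2) + 1.
Since 2c^2 + 2c + 2s^2 + 2u^2 is an integer, the sum of squares is of the form 2k+1 for an integer k.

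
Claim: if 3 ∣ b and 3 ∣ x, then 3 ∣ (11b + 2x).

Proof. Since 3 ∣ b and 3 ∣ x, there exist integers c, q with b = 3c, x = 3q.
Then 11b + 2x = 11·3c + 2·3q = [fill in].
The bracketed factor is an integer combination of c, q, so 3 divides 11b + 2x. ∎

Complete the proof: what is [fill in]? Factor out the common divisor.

3(11c + 2q)

Each term has a factor of 3: 11·3c + 2·3q = 3·(11c + 2q).
Since 11c + 2q is an integer, 3 ∣ (11b + 2x).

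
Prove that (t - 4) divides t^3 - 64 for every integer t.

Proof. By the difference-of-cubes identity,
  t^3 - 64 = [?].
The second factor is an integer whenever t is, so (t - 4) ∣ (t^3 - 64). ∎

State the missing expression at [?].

(t - 4)(t^2 + 4t + 16)

a^3 - b^3 = (a - b)(a^2 + ab + b^2). With a = t, b = 4:
t^3 - 64 = (t - 4)(t^2 + 4t + 16).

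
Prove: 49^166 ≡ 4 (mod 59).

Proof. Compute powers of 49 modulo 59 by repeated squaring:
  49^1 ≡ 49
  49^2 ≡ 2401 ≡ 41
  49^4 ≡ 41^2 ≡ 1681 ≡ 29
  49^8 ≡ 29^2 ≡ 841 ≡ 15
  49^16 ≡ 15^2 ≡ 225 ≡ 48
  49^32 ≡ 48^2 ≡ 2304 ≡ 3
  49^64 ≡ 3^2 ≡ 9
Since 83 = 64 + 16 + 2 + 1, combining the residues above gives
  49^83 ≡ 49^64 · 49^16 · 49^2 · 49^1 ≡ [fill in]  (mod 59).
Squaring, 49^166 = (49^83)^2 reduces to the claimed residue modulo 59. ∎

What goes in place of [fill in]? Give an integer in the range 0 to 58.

Multiply the listed residues: 9 · 48 · 41 · 49 = 432 → 17712 → 867888.
Reducing modulo 59: 867888 = 14709·59 + 57, so 49^83 ≡ 57.

57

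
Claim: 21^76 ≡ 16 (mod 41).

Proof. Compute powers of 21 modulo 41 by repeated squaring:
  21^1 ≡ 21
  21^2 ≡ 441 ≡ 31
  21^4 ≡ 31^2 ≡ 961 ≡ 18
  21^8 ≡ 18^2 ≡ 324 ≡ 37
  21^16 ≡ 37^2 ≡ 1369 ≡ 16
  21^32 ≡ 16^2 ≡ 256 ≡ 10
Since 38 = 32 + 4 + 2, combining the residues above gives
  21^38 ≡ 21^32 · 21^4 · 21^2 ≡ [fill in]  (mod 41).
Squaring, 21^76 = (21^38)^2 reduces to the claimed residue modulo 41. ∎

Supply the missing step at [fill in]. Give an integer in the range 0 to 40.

Multiply the listed residues: 10 · 18 · 31 = 180 → 5580.
Reducing modulo 41: 5580 = 136·41 + 4, so 21^38 ≡ 4.

4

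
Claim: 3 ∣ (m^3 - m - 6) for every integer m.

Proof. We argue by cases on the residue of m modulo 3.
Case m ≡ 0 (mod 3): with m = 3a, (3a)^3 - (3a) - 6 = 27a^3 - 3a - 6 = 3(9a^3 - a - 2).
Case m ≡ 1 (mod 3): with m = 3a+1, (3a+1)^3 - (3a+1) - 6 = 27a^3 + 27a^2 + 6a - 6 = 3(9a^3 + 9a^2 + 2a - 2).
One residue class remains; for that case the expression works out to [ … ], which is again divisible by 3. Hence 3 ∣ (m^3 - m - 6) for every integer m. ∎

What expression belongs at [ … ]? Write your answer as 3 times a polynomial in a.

The residues treated are {0, 1}, so the missing case is m ≡ 2 (mod 3); write m = 3a+2.
Then (3a+2)^3 - (3a+2) - 6 = 27a^3 + 54a^2 + 33a = 3(9a^3 + 18a^2 + 11a).

3(9a^3 + 18a^2 + 11a)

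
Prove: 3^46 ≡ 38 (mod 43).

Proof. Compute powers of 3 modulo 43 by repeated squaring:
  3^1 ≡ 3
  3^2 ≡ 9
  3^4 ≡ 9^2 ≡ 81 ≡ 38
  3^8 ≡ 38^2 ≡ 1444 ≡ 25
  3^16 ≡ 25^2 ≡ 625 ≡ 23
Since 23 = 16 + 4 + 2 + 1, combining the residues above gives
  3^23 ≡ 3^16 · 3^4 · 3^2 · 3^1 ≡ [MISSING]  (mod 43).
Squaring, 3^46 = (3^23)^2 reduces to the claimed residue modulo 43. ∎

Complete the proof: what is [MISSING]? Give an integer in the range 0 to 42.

34

3^16 · 3^4 · 3^2 · 3^1 ≡ 23 · 38 · 9 · 3 = 23598.
23598 mod 43 = 34, so 3^23 ≡ 34 (mod 43).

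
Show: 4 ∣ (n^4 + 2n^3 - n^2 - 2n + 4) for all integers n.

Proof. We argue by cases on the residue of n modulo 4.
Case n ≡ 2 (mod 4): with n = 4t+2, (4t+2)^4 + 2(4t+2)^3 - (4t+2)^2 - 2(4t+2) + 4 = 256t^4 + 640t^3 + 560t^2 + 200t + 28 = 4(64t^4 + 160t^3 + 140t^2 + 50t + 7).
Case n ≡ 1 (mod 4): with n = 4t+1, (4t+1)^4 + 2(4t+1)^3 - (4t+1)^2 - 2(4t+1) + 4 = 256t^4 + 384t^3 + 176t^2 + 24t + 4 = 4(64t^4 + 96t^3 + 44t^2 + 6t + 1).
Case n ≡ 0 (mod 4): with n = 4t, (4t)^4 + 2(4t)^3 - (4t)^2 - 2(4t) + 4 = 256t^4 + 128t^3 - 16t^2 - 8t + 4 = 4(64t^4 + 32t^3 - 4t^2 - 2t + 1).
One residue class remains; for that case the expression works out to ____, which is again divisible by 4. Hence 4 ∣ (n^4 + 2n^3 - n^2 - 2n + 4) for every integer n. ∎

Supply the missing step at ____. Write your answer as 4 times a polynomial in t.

Only n ≡ 3 (mod 4) is unaccounted for. Put n = 4t+3:
(4t+3)^4 + 2(4t+3)^3 - (4t+3)^2 - 2(4t+3) + 4 expands to 256t^4 + 896t^3 + 1136t^2 + 616t + 124,
and factoring out 4 leaves 4(64t^4 + 224t^3 + 284t^2 + 154t + 31).

4(64t^4 + 224t^3 + 284t^2 + 154t + 31)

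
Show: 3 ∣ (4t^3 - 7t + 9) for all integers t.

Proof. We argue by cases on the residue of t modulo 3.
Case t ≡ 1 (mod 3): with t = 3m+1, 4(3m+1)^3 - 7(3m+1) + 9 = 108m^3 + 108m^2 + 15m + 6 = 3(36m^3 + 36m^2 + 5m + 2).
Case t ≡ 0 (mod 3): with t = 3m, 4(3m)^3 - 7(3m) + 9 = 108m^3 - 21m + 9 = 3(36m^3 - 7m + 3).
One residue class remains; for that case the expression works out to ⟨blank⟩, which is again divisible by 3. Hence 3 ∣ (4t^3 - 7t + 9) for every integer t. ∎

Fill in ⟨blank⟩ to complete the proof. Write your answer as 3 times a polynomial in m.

The residues treated are {1, 0}, so the missing case is t ≡ 2 (mod 3); write t = 3m+2.
Then 4(3m+2)^3 - 7(3m+2) + 9 = 108m^3 + 216m^2 + 123m + 27 = 3(36m^3 + 72m^2 + 41m + 9).

3(36m^3 + 72m^2 + 41m + 9)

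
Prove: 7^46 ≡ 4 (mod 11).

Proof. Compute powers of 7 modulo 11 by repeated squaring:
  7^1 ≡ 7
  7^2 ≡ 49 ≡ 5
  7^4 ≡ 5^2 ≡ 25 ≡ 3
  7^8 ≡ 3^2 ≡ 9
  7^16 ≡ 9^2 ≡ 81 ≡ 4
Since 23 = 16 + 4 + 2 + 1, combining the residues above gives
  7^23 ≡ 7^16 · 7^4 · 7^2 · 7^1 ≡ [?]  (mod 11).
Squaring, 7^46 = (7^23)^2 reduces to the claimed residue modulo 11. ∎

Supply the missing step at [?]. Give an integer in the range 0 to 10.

7^16 · 7^4 · 7^2 · 7^1 ≡ 4 · 3 · 5 · 7 = 420.
420 mod 11 = 2, so 7^23 ≡ 2 (mod 11).

2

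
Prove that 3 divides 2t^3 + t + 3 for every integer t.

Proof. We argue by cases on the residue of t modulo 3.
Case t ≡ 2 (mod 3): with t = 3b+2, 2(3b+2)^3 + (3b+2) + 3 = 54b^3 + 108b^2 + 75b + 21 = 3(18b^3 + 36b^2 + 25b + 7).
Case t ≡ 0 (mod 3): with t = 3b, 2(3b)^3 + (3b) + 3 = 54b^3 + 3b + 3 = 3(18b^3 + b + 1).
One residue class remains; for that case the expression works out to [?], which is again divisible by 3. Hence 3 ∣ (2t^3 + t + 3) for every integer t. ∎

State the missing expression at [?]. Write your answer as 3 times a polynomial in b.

3(18b^3 + 18b^2 + 7b + 2)

Only t ≡ 1 (mod 3) is unaccounted for. Put t = 3b+1:
2(3b+1)^3 + (3b+1) + 3 expands to 54b^3 + 54b^2 + 21b + 6,
and factoring out 3 leaves 3(18b^3 + 18b^2 + 7b + 2).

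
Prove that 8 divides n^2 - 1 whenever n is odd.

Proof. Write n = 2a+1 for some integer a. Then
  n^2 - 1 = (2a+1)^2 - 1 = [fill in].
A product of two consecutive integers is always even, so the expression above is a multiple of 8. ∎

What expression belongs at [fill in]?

4a(a + 1)

(2a+1)^2 - 1 = 4a^2 + 4a + 1 - 1 = 4a^2 + 4a = 4a(a+1).
Since a and a+1 are consecutive, a(a+1) is even, and 4·(even) is a multiple of 8.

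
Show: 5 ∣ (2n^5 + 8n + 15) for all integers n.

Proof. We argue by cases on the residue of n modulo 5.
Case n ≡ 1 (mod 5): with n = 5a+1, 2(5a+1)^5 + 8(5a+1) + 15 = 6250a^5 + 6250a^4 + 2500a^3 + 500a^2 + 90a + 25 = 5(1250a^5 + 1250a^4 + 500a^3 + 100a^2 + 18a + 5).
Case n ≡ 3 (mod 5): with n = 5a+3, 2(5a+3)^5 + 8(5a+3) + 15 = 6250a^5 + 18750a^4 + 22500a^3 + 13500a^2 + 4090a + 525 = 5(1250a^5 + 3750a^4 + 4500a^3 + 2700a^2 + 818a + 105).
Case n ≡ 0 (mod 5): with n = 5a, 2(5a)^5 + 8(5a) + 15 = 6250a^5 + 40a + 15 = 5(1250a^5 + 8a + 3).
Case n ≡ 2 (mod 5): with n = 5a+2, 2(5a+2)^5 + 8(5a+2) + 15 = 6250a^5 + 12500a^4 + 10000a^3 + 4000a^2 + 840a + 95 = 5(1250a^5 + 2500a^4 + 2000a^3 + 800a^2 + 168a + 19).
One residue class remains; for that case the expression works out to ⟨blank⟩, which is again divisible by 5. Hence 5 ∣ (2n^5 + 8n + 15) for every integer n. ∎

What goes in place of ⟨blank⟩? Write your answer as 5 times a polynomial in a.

5(1250a^5 + 5000a^4 + 8000a^3 + 6400a^2 + 2568a + 419)

The residues treated are {1, 3, 0, 2}, so the missing case is n ≡ 4 (mod 5); write n = 5a+4.
Then 2(5a+4)^5 + 8(5a+4) + 15 = 6250a^5 + 25000a^4 + 40000a^3 + 32000a^2 + 12840a + 2095 = 5(1250a^5 + 5000a^4 + 8000a^3 + 6400a^2 + 2568a + 419).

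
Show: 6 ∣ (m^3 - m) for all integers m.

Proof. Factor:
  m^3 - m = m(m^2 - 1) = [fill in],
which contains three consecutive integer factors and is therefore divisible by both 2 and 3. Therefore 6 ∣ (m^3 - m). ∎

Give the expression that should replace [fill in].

(m - 1)m(m + 1)

m(m^2 - 1) = m(m - 1)(m + 1) = (m - 1)m(m + 1).
These three factors are consecutive integers, so their product is divisible by 6.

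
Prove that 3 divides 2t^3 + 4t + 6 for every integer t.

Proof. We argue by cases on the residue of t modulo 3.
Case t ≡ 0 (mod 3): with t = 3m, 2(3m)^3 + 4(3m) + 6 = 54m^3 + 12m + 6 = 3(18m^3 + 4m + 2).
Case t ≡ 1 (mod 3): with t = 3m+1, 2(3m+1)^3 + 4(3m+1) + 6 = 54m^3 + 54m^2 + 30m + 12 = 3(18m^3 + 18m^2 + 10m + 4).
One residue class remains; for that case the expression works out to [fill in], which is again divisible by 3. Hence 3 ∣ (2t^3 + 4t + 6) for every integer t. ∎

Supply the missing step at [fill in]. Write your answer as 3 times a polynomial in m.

Only t ≡ 2 (mod 3) is unaccounted for. Put t = 3m+2:
2(3m+2)^3 + 4(3m+2) + 6 expands to 54m^3 + 108m^2 + 84m + 30,
and factoring out 3 leaves 3(18m^3 + 36m^2 + 28m + 10).

3(18m^3 + 36m^2 + 28m + 10)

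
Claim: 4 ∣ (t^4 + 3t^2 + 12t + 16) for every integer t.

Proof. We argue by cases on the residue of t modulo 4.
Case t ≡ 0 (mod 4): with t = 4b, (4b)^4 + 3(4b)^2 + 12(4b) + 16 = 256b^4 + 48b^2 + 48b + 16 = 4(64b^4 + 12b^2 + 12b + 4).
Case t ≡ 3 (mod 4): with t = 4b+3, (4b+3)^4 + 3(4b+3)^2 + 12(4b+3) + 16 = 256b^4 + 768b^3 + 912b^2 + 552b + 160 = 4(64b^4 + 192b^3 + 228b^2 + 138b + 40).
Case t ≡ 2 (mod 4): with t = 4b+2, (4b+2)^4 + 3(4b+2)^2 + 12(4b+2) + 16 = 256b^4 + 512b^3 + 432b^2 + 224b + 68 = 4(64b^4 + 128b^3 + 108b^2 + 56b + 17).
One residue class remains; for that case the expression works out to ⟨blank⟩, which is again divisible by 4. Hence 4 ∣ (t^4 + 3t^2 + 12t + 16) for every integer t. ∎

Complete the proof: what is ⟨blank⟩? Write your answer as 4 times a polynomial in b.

4(64b^4 + 64b^3 + 36b^2 + 22b + 8)

Only t ≡ 1 (mod 4) is unaccounted for. Put t = 4b+1:
(4b+1)^4 + 3(4b+1)^2 + 12(4b+1) + 16 expands to 256b^4 + 256b^3 + 144b^2 + 88b + 32,
and factoring out 4 leaves 4(64b^4 + 64b^3 + 36b^2 + 22b + 8).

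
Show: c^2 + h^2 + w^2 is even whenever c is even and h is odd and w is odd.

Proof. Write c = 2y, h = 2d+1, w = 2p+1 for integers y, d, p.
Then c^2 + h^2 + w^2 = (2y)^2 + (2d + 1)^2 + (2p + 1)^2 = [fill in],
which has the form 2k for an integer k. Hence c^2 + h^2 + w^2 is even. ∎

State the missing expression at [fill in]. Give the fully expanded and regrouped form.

2(2d^2 + 2d + 2p^2 + 2p + 2y^2 + 1)

Expanding: (2y)^2 + (2d + 1)^2 + (2p + 1)^2 = 4d^2 + 4d + 4p^2 + 4p + 4y^2 + 2.
Every term is even; pulling out the factor of 2 gives 2(2d^2 + 2d + 2p^2 + 2p + 2y^2 + 1).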